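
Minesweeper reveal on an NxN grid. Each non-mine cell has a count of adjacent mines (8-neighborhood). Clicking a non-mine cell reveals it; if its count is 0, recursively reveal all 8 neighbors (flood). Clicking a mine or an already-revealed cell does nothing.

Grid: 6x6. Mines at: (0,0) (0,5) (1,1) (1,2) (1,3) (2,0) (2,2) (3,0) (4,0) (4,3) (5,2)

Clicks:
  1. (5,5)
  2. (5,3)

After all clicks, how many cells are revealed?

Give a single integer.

Click 1 (5,5) count=0: revealed 10 new [(1,4) (1,5) (2,4) (2,5) (3,4) (3,5) (4,4) (4,5) (5,4) (5,5)] -> total=10
Click 2 (5,3) count=2: revealed 1 new [(5,3)] -> total=11

Answer: 11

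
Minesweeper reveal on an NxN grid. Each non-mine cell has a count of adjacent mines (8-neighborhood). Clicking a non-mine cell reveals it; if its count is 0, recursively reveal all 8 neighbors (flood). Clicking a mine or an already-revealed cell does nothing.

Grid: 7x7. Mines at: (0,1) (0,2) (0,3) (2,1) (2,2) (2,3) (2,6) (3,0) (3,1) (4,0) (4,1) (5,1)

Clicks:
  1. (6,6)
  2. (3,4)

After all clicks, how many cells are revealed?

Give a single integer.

Click 1 (6,6) count=0: revealed 20 new [(3,2) (3,3) (3,4) (3,5) (3,6) (4,2) (4,3) (4,4) (4,5) (4,6) (5,2) (5,3) (5,4) (5,5) (5,6) (6,2) (6,3) (6,4) (6,5) (6,6)] -> total=20
Click 2 (3,4) count=1: revealed 0 new [(none)] -> total=20

Answer: 20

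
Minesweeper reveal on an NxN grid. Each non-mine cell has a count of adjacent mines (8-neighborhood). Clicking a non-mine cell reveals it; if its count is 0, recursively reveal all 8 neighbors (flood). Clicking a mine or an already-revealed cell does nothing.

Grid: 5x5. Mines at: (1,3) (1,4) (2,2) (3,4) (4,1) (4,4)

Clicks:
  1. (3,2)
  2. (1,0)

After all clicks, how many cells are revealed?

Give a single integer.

Click 1 (3,2) count=2: revealed 1 new [(3,2)] -> total=1
Click 2 (1,0) count=0: revealed 10 new [(0,0) (0,1) (0,2) (1,0) (1,1) (1,2) (2,0) (2,1) (3,0) (3,1)] -> total=11

Answer: 11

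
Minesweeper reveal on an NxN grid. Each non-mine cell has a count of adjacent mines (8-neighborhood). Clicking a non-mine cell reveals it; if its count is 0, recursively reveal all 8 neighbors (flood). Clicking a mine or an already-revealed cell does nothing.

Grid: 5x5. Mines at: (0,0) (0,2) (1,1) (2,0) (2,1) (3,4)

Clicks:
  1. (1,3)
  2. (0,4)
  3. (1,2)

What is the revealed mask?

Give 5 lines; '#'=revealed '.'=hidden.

Answer: ...##
..###
...##
.....
.....

Derivation:
Click 1 (1,3) count=1: revealed 1 new [(1,3)] -> total=1
Click 2 (0,4) count=0: revealed 5 new [(0,3) (0,4) (1,4) (2,3) (2,4)] -> total=6
Click 3 (1,2) count=3: revealed 1 new [(1,2)] -> total=7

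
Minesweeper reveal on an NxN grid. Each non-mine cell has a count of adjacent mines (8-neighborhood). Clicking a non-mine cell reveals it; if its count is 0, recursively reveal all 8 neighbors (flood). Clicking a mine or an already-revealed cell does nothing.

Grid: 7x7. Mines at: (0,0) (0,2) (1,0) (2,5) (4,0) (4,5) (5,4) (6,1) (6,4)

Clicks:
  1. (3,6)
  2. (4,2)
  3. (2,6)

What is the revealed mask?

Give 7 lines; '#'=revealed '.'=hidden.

Click 1 (3,6) count=2: revealed 1 new [(3,6)] -> total=1
Click 2 (4,2) count=0: revealed 19 new [(1,1) (1,2) (1,3) (1,4) (2,1) (2,2) (2,3) (2,4) (3,1) (3,2) (3,3) (3,4) (4,1) (4,2) (4,3) (4,4) (5,1) (5,2) (5,3)] -> total=20
Click 3 (2,6) count=1: revealed 1 new [(2,6)] -> total=21

Answer: .......
.####..
.####.#
.####.#
.####..
.###...
.......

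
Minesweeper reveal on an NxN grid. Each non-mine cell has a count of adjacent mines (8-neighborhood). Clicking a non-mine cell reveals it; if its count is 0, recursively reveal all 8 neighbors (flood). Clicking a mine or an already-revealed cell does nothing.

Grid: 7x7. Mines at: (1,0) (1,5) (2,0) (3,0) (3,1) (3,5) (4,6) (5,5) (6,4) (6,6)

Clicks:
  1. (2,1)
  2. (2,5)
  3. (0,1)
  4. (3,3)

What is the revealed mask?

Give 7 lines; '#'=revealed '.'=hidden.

Answer: .####..
.####..
.#####.
..###..
#####..
#####..
####...

Derivation:
Click 1 (2,1) count=4: revealed 1 new [(2,1)] -> total=1
Click 2 (2,5) count=2: revealed 1 new [(2,5)] -> total=2
Click 3 (0,1) count=1: revealed 1 new [(0,1)] -> total=3
Click 4 (3,3) count=0: revealed 27 new [(0,2) (0,3) (0,4) (1,1) (1,2) (1,3) (1,4) (2,2) (2,3) (2,4) (3,2) (3,3) (3,4) (4,0) (4,1) (4,2) (4,3) (4,4) (5,0) (5,1) (5,2) (5,3) (5,4) (6,0) (6,1) (6,2) (6,3)] -> total=30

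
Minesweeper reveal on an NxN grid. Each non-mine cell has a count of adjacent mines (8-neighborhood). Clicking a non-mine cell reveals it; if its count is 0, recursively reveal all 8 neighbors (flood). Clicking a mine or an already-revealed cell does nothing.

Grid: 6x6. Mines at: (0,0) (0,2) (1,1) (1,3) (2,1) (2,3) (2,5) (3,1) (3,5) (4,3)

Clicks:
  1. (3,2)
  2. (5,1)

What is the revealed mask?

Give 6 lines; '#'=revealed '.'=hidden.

Answer: ......
......
......
..#...
###...
###...

Derivation:
Click 1 (3,2) count=4: revealed 1 new [(3,2)] -> total=1
Click 2 (5,1) count=0: revealed 6 new [(4,0) (4,1) (4,2) (5,0) (5,1) (5,2)] -> total=7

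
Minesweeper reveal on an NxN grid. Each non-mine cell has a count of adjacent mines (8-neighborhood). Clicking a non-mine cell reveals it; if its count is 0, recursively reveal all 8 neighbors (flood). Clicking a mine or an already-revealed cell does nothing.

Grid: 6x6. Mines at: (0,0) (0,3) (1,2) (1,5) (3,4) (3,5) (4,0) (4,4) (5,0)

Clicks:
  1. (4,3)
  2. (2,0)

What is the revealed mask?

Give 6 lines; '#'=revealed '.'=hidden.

Click 1 (4,3) count=2: revealed 1 new [(4,3)] -> total=1
Click 2 (2,0) count=0: revealed 6 new [(1,0) (1,1) (2,0) (2,1) (3,0) (3,1)] -> total=7

Answer: ......
##....
##....
##....
...#..
......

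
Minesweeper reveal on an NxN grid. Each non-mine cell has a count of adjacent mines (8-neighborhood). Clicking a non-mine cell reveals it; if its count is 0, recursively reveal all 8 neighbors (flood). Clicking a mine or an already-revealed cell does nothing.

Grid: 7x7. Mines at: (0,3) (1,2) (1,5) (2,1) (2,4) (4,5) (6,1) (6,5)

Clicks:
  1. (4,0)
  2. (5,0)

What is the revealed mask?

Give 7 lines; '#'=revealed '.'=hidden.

Answer: .......
.......
.......
#####..
#####..
#####..
..###..

Derivation:
Click 1 (4,0) count=0: revealed 18 new [(3,0) (3,1) (3,2) (3,3) (3,4) (4,0) (4,1) (4,2) (4,3) (4,4) (5,0) (5,1) (5,2) (5,3) (5,4) (6,2) (6,3) (6,4)] -> total=18
Click 2 (5,0) count=1: revealed 0 new [(none)] -> total=18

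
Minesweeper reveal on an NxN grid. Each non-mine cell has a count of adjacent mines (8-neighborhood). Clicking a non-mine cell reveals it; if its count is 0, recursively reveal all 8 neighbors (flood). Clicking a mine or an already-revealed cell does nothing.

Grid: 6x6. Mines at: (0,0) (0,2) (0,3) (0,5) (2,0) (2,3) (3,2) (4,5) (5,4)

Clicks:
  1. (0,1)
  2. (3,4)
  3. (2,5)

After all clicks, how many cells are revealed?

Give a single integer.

Answer: 7

Derivation:
Click 1 (0,1) count=2: revealed 1 new [(0,1)] -> total=1
Click 2 (3,4) count=2: revealed 1 new [(3,4)] -> total=2
Click 3 (2,5) count=0: revealed 5 new [(1,4) (1,5) (2,4) (2,5) (3,5)] -> total=7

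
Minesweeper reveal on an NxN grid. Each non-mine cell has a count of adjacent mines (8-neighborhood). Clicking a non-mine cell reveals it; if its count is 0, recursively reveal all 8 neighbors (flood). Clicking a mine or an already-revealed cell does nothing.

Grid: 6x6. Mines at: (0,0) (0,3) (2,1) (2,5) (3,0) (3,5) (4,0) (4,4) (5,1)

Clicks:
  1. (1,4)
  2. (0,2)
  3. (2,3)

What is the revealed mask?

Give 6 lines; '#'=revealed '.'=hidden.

Answer: ..#...
..###.
..###.
..###.
......
......

Derivation:
Click 1 (1,4) count=2: revealed 1 new [(1,4)] -> total=1
Click 2 (0,2) count=1: revealed 1 new [(0,2)] -> total=2
Click 3 (2,3) count=0: revealed 8 new [(1,2) (1,3) (2,2) (2,3) (2,4) (3,2) (3,3) (3,4)] -> total=10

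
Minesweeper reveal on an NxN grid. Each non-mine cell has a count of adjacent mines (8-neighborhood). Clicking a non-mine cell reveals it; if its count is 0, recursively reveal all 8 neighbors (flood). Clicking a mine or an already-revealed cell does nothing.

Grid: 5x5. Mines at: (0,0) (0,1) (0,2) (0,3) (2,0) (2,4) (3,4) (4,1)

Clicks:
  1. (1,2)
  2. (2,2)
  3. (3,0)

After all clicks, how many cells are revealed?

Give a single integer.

Answer: 10

Derivation:
Click 1 (1,2) count=3: revealed 1 new [(1,2)] -> total=1
Click 2 (2,2) count=0: revealed 8 new [(1,1) (1,3) (2,1) (2,2) (2,3) (3,1) (3,2) (3,3)] -> total=9
Click 3 (3,0) count=2: revealed 1 new [(3,0)] -> total=10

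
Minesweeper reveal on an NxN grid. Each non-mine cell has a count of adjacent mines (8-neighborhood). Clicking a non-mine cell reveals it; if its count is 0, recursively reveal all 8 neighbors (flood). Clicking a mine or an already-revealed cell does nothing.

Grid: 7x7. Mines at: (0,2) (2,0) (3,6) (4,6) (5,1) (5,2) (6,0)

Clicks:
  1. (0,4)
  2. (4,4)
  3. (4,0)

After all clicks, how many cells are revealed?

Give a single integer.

Answer: 35

Derivation:
Click 1 (0,4) count=0: revealed 34 new [(0,3) (0,4) (0,5) (0,6) (1,1) (1,2) (1,3) (1,4) (1,5) (1,6) (2,1) (2,2) (2,3) (2,4) (2,5) (2,6) (3,1) (3,2) (3,3) (3,4) (3,5) (4,1) (4,2) (4,3) (4,4) (4,5) (5,3) (5,4) (5,5) (5,6) (6,3) (6,4) (6,5) (6,6)] -> total=34
Click 2 (4,4) count=0: revealed 0 new [(none)] -> total=34
Click 3 (4,0) count=1: revealed 1 new [(4,0)] -> total=35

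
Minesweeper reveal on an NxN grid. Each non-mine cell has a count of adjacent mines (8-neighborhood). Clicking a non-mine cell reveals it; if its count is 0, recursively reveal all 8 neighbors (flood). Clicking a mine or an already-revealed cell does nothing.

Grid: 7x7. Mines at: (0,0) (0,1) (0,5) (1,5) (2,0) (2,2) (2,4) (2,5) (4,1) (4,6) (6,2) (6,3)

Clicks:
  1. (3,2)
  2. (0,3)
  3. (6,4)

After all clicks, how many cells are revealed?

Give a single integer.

Click 1 (3,2) count=2: revealed 1 new [(3,2)] -> total=1
Click 2 (0,3) count=0: revealed 6 new [(0,2) (0,3) (0,4) (1,2) (1,3) (1,4)] -> total=7
Click 3 (6,4) count=1: revealed 1 new [(6,4)] -> total=8

Answer: 8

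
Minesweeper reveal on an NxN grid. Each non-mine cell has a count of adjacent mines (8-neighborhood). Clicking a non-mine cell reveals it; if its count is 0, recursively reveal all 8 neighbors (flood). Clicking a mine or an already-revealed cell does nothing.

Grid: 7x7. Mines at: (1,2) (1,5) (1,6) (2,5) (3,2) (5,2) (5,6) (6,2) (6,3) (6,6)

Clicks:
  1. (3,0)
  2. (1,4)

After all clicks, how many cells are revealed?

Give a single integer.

Click 1 (3,0) count=0: revealed 14 new [(0,0) (0,1) (1,0) (1,1) (2,0) (2,1) (3,0) (3,1) (4,0) (4,1) (5,0) (5,1) (6,0) (6,1)] -> total=14
Click 2 (1,4) count=2: revealed 1 new [(1,4)] -> total=15

Answer: 15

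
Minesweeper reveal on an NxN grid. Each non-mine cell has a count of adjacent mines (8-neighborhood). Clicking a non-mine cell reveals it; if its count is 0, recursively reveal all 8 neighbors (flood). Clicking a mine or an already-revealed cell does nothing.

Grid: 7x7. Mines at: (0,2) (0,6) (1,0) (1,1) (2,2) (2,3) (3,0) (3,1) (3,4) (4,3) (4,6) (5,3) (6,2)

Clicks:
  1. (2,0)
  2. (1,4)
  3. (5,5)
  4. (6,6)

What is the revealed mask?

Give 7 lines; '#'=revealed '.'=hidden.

Click 1 (2,0) count=4: revealed 1 new [(2,0)] -> total=1
Click 2 (1,4) count=1: revealed 1 new [(1,4)] -> total=2
Click 3 (5,5) count=1: revealed 1 new [(5,5)] -> total=3
Click 4 (6,6) count=0: revealed 5 new [(5,4) (5,6) (6,4) (6,5) (6,6)] -> total=8

Answer: .......
....#..
#......
.......
.......
....###
....###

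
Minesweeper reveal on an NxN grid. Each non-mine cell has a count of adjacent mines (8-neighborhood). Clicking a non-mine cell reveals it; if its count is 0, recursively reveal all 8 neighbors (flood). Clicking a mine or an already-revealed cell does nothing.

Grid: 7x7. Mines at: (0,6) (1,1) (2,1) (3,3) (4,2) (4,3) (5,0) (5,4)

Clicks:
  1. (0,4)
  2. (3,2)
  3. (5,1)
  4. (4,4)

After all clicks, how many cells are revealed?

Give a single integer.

Answer: 26

Derivation:
Click 1 (0,4) count=0: revealed 24 new [(0,2) (0,3) (0,4) (0,5) (1,2) (1,3) (1,4) (1,5) (1,6) (2,2) (2,3) (2,4) (2,5) (2,6) (3,4) (3,5) (3,6) (4,4) (4,5) (4,6) (5,5) (5,6) (6,5) (6,6)] -> total=24
Click 2 (3,2) count=4: revealed 1 new [(3,2)] -> total=25
Click 3 (5,1) count=2: revealed 1 new [(5,1)] -> total=26
Click 4 (4,4) count=3: revealed 0 new [(none)] -> total=26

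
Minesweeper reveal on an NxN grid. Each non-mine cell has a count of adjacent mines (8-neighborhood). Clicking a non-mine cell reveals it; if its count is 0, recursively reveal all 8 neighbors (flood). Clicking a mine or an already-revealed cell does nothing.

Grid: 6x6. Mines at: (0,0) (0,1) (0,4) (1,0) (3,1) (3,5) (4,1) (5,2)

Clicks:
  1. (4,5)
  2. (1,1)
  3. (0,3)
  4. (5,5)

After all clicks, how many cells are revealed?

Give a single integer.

Click 1 (4,5) count=1: revealed 1 new [(4,5)] -> total=1
Click 2 (1,1) count=3: revealed 1 new [(1,1)] -> total=2
Click 3 (0,3) count=1: revealed 1 new [(0,3)] -> total=3
Click 4 (5,5) count=0: revealed 5 new [(4,3) (4,4) (5,3) (5,4) (5,5)] -> total=8

Answer: 8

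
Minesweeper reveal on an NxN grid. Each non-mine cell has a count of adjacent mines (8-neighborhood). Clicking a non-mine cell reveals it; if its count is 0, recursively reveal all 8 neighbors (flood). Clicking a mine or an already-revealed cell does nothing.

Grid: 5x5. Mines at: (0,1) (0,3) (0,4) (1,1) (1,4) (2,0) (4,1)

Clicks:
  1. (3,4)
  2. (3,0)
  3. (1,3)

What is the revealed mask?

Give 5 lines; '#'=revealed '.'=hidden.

Click 1 (3,4) count=0: revealed 9 new [(2,2) (2,3) (2,4) (3,2) (3,3) (3,4) (4,2) (4,3) (4,4)] -> total=9
Click 2 (3,0) count=2: revealed 1 new [(3,0)] -> total=10
Click 3 (1,3) count=3: revealed 1 new [(1,3)] -> total=11

Answer: .....
...#.
..###
#.###
..###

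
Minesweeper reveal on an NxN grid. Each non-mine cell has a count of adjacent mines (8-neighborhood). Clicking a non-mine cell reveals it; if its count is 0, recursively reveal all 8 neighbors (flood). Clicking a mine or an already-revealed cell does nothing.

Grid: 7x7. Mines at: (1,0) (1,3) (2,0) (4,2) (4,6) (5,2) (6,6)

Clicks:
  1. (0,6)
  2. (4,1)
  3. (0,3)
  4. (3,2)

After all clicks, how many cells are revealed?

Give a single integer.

Click 1 (0,6) count=0: revealed 23 new [(0,4) (0,5) (0,6) (1,4) (1,5) (1,6) (2,3) (2,4) (2,5) (2,6) (3,3) (3,4) (3,5) (3,6) (4,3) (4,4) (4,5) (5,3) (5,4) (5,5) (6,3) (6,4) (6,5)] -> total=23
Click 2 (4,1) count=2: revealed 1 new [(4,1)] -> total=24
Click 3 (0,3) count=1: revealed 1 new [(0,3)] -> total=25
Click 4 (3,2) count=1: revealed 1 new [(3,2)] -> total=26

Answer: 26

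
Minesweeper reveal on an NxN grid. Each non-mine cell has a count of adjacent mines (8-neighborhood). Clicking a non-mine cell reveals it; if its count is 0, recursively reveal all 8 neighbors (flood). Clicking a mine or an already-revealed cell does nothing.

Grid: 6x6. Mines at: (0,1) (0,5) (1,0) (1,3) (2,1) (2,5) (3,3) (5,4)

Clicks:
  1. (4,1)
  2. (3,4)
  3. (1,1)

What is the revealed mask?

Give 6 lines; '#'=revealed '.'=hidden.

Answer: ......
.#....
......
###.#.
####..
####..

Derivation:
Click 1 (4,1) count=0: revealed 11 new [(3,0) (3,1) (3,2) (4,0) (4,1) (4,2) (4,3) (5,0) (5,1) (5,2) (5,3)] -> total=11
Click 2 (3,4) count=2: revealed 1 new [(3,4)] -> total=12
Click 3 (1,1) count=3: revealed 1 new [(1,1)] -> total=13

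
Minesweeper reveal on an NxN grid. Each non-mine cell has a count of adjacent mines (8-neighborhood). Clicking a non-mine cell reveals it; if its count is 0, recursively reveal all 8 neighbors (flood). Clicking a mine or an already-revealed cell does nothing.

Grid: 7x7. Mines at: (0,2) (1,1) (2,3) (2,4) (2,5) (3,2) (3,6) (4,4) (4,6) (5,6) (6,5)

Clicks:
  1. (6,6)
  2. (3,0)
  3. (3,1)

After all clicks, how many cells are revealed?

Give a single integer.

Click 1 (6,6) count=2: revealed 1 new [(6,6)] -> total=1
Click 2 (3,0) count=0: revealed 18 new [(2,0) (2,1) (3,0) (3,1) (4,0) (4,1) (4,2) (4,3) (5,0) (5,1) (5,2) (5,3) (5,4) (6,0) (6,1) (6,2) (6,3) (6,4)] -> total=19
Click 3 (3,1) count=1: revealed 0 new [(none)] -> total=19

Answer: 19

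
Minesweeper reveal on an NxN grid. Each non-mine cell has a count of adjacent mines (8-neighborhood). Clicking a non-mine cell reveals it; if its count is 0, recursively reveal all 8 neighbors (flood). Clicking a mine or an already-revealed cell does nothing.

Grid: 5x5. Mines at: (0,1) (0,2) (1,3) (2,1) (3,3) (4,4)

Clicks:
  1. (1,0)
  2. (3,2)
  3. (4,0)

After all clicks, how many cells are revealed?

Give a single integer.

Answer: 7

Derivation:
Click 1 (1,0) count=2: revealed 1 new [(1,0)] -> total=1
Click 2 (3,2) count=2: revealed 1 new [(3,2)] -> total=2
Click 3 (4,0) count=0: revealed 5 new [(3,0) (3,1) (4,0) (4,1) (4,2)] -> total=7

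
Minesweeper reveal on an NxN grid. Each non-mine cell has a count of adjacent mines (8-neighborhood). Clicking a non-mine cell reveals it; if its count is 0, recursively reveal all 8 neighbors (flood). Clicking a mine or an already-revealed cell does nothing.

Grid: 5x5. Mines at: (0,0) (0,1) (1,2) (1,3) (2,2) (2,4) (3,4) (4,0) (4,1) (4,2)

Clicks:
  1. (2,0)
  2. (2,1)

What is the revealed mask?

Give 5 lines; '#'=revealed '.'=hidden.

Answer: .....
##...
##...
##...
.....

Derivation:
Click 1 (2,0) count=0: revealed 6 new [(1,0) (1,1) (2,0) (2,1) (3,0) (3,1)] -> total=6
Click 2 (2,1) count=2: revealed 0 new [(none)] -> total=6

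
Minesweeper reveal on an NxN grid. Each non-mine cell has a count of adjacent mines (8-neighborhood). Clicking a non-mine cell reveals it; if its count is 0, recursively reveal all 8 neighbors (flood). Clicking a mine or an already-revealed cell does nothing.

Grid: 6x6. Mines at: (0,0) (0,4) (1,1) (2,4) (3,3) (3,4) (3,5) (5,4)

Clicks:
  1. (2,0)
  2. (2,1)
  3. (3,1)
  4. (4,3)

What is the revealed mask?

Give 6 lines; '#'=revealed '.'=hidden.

Click 1 (2,0) count=1: revealed 1 new [(2,0)] -> total=1
Click 2 (2,1) count=1: revealed 1 new [(2,1)] -> total=2
Click 3 (3,1) count=0: revealed 12 new [(2,2) (3,0) (3,1) (3,2) (4,0) (4,1) (4,2) (4,3) (5,0) (5,1) (5,2) (5,3)] -> total=14
Click 4 (4,3) count=3: revealed 0 new [(none)] -> total=14

Answer: ......
......
###...
###...
####..
####..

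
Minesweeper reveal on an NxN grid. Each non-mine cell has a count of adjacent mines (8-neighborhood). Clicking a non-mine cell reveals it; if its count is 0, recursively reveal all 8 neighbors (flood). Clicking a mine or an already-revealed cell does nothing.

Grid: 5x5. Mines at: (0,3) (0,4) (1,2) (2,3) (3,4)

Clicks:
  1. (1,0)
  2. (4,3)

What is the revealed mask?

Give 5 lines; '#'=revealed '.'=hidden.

Click 1 (1,0) count=0: revealed 15 new [(0,0) (0,1) (1,0) (1,1) (2,0) (2,1) (2,2) (3,0) (3,1) (3,2) (3,3) (4,0) (4,1) (4,2) (4,3)] -> total=15
Click 2 (4,3) count=1: revealed 0 new [(none)] -> total=15

Answer: ##...
##...
###..
####.
####.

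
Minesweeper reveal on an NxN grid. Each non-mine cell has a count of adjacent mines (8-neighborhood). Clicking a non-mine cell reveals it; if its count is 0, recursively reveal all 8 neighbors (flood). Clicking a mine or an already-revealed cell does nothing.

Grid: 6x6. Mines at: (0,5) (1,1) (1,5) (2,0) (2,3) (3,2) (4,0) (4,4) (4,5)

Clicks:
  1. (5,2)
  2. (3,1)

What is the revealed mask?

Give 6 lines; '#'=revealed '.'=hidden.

Answer: ......
......
......
.#....
.###..
.###..

Derivation:
Click 1 (5,2) count=0: revealed 6 new [(4,1) (4,2) (4,3) (5,1) (5,2) (5,3)] -> total=6
Click 2 (3,1) count=3: revealed 1 new [(3,1)] -> total=7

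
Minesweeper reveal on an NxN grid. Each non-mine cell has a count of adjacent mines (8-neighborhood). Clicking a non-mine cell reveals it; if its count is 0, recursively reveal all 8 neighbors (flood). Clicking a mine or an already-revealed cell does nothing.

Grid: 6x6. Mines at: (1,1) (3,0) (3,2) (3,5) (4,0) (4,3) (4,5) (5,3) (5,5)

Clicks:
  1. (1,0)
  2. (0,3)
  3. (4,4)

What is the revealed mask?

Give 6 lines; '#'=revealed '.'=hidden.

Click 1 (1,0) count=1: revealed 1 new [(1,0)] -> total=1
Click 2 (0,3) count=0: revealed 12 new [(0,2) (0,3) (0,4) (0,5) (1,2) (1,3) (1,4) (1,5) (2,2) (2,3) (2,4) (2,5)] -> total=13
Click 3 (4,4) count=5: revealed 1 new [(4,4)] -> total=14

Answer: ..####
#.####
..####
......
....#.
......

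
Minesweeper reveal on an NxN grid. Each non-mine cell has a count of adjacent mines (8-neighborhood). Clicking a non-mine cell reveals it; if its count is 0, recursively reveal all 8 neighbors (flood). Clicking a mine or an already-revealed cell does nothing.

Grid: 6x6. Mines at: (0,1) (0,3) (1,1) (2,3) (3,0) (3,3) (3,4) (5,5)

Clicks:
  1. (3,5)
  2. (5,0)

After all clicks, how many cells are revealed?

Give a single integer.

Answer: 11

Derivation:
Click 1 (3,5) count=1: revealed 1 new [(3,5)] -> total=1
Click 2 (5,0) count=0: revealed 10 new [(4,0) (4,1) (4,2) (4,3) (4,4) (5,0) (5,1) (5,2) (5,3) (5,4)] -> total=11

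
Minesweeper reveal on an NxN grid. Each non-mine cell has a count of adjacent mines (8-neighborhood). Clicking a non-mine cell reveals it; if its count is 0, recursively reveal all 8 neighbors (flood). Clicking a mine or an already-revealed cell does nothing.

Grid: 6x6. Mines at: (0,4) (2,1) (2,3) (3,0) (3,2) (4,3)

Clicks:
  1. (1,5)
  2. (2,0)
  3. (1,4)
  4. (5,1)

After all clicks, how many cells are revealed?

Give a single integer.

Answer: 9

Derivation:
Click 1 (1,5) count=1: revealed 1 new [(1,5)] -> total=1
Click 2 (2,0) count=2: revealed 1 new [(2,0)] -> total=2
Click 3 (1,4) count=2: revealed 1 new [(1,4)] -> total=3
Click 4 (5,1) count=0: revealed 6 new [(4,0) (4,1) (4,2) (5,0) (5,1) (5,2)] -> total=9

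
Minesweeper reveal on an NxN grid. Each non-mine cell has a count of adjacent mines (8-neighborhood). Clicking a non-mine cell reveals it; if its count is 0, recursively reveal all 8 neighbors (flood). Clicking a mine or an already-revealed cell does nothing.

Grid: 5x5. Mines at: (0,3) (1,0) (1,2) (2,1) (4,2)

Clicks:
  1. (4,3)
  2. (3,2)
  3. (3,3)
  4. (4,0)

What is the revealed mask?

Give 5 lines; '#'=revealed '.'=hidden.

Click 1 (4,3) count=1: revealed 1 new [(4,3)] -> total=1
Click 2 (3,2) count=2: revealed 1 new [(3,2)] -> total=2
Click 3 (3,3) count=1: revealed 1 new [(3,3)] -> total=3
Click 4 (4,0) count=0: revealed 4 new [(3,0) (3,1) (4,0) (4,1)] -> total=7

Answer: .....
.....
.....
####.
##.#.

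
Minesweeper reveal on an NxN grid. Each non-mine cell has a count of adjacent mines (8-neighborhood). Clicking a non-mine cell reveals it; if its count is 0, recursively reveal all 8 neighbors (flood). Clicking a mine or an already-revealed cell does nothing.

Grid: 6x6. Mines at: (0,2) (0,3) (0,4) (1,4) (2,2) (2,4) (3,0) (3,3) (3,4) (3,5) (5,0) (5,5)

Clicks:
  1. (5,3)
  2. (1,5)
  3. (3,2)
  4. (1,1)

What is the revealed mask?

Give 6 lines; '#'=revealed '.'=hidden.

Click 1 (5,3) count=0: revealed 8 new [(4,1) (4,2) (4,3) (4,4) (5,1) (5,2) (5,3) (5,4)] -> total=8
Click 2 (1,5) count=3: revealed 1 new [(1,5)] -> total=9
Click 3 (3,2) count=2: revealed 1 new [(3,2)] -> total=10
Click 4 (1,1) count=2: revealed 1 new [(1,1)] -> total=11

Answer: ......
.#...#
......
..#...
.####.
.####.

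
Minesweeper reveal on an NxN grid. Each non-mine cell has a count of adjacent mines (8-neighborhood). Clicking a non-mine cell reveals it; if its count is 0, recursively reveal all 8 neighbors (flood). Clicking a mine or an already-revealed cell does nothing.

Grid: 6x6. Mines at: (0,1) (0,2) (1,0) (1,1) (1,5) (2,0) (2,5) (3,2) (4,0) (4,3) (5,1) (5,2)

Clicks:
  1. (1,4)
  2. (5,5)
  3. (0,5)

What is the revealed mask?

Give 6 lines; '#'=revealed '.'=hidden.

Click 1 (1,4) count=2: revealed 1 new [(1,4)] -> total=1
Click 2 (5,5) count=0: revealed 6 new [(3,4) (3,5) (4,4) (4,5) (5,4) (5,5)] -> total=7
Click 3 (0,5) count=1: revealed 1 new [(0,5)] -> total=8

Answer: .....#
....#.
......
....##
....##
....##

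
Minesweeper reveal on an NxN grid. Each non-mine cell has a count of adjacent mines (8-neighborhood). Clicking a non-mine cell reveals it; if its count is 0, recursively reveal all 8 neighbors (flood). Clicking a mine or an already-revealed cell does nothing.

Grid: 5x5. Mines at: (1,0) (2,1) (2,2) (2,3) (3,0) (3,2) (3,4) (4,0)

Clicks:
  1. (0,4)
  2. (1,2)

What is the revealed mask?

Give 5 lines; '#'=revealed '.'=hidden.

Answer: .####
.####
.....
.....
.....

Derivation:
Click 1 (0,4) count=0: revealed 8 new [(0,1) (0,2) (0,3) (0,4) (1,1) (1,2) (1,3) (1,4)] -> total=8
Click 2 (1,2) count=3: revealed 0 new [(none)] -> total=8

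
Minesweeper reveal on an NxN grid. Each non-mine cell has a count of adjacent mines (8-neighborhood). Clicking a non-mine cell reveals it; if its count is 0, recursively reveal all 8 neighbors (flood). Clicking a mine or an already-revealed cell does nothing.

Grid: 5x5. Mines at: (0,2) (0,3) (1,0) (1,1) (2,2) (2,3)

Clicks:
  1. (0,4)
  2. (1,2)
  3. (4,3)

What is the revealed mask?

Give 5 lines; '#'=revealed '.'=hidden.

Answer: ....#
..#..
##...
#####
#####

Derivation:
Click 1 (0,4) count=1: revealed 1 new [(0,4)] -> total=1
Click 2 (1,2) count=5: revealed 1 new [(1,2)] -> total=2
Click 3 (4,3) count=0: revealed 12 new [(2,0) (2,1) (3,0) (3,1) (3,2) (3,3) (3,4) (4,0) (4,1) (4,2) (4,3) (4,4)] -> total=14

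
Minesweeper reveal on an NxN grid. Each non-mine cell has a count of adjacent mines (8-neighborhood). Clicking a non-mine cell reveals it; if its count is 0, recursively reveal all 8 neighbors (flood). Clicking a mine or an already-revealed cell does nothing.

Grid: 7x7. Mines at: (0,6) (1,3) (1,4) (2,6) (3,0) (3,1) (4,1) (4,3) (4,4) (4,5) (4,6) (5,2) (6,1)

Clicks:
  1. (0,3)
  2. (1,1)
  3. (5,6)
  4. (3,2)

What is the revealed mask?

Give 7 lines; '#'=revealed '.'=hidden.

Answer: ####...
###....
###....
..#....
.......
......#
.......

Derivation:
Click 1 (0,3) count=2: revealed 1 new [(0,3)] -> total=1
Click 2 (1,1) count=0: revealed 9 new [(0,0) (0,1) (0,2) (1,0) (1,1) (1,2) (2,0) (2,1) (2,2)] -> total=10
Click 3 (5,6) count=2: revealed 1 new [(5,6)] -> total=11
Click 4 (3,2) count=3: revealed 1 new [(3,2)] -> total=12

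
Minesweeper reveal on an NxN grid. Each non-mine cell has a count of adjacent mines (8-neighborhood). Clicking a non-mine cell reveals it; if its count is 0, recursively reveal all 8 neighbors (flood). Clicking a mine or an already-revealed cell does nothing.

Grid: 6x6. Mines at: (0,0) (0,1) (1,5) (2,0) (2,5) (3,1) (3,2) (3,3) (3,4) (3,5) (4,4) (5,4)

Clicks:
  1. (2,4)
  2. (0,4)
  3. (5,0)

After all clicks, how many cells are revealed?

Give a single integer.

Click 1 (2,4) count=5: revealed 1 new [(2,4)] -> total=1
Click 2 (0,4) count=1: revealed 1 new [(0,4)] -> total=2
Click 3 (5,0) count=0: revealed 8 new [(4,0) (4,1) (4,2) (4,3) (5,0) (5,1) (5,2) (5,3)] -> total=10

Answer: 10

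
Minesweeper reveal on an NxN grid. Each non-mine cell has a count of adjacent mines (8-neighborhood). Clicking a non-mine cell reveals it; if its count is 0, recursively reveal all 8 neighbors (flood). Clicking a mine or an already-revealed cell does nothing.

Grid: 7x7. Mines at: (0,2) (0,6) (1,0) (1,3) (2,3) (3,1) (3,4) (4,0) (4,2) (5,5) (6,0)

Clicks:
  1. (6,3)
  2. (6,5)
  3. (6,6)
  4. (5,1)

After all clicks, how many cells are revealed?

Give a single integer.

Answer: 10

Derivation:
Click 1 (6,3) count=0: revealed 8 new [(5,1) (5,2) (5,3) (5,4) (6,1) (6,2) (6,3) (6,4)] -> total=8
Click 2 (6,5) count=1: revealed 1 new [(6,5)] -> total=9
Click 3 (6,6) count=1: revealed 1 new [(6,6)] -> total=10
Click 4 (5,1) count=3: revealed 0 new [(none)] -> total=10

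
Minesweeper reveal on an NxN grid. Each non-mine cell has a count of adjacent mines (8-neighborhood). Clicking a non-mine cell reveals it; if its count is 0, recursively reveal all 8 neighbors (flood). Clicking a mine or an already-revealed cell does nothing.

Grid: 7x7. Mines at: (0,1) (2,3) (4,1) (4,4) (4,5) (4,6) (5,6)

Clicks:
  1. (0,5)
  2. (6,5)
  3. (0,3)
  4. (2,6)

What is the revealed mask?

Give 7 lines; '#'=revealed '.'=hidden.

Answer: ..#####
..#####
....###
....###
.......
.......
.....#.

Derivation:
Click 1 (0,5) count=0: revealed 16 new [(0,2) (0,3) (0,4) (0,5) (0,6) (1,2) (1,3) (1,4) (1,5) (1,6) (2,4) (2,5) (2,6) (3,4) (3,5) (3,6)] -> total=16
Click 2 (6,5) count=1: revealed 1 new [(6,5)] -> total=17
Click 3 (0,3) count=0: revealed 0 new [(none)] -> total=17
Click 4 (2,6) count=0: revealed 0 new [(none)] -> total=17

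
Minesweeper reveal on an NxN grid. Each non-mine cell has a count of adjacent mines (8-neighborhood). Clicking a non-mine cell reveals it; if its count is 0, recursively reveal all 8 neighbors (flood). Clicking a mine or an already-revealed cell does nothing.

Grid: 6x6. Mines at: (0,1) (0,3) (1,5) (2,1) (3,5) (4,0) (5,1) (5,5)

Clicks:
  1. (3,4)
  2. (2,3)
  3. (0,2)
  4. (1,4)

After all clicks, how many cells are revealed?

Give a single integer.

Answer: 16

Derivation:
Click 1 (3,4) count=1: revealed 1 new [(3,4)] -> total=1
Click 2 (2,3) count=0: revealed 14 new [(1,2) (1,3) (1,4) (2,2) (2,3) (2,4) (3,2) (3,3) (4,2) (4,3) (4,4) (5,2) (5,3) (5,4)] -> total=15
Click 3 (0,2) count=2: revealed 1 new [(0,2)] -> total=16
Click 4 (1,4) count=2: revealed 0 new [(none)] -> total=16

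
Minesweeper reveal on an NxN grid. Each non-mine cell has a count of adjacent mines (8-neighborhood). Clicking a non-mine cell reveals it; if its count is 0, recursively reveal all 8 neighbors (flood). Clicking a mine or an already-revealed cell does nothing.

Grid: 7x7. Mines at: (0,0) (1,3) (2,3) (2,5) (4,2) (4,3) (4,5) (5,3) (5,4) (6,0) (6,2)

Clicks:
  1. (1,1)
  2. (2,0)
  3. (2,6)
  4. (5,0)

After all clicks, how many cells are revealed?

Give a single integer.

Click 1 (1,1) count=1: revealed 1 new [(1,1)] -> total=1
Click 2 (2,0) count=0: revealed 12 new [(1,0) (1,2) (2,0) (2,1) (2,2) (3,0) (3,1) (3,2) (4,0) (4,1) (5,0) (5,1)] -> total=13
Click 3 (2,6) count=1: revealed 1 new [(2,6)] -> total=14
Click 4 (5,0) count=1: revealed 0 new [(none)] -> total=14

Answer: 14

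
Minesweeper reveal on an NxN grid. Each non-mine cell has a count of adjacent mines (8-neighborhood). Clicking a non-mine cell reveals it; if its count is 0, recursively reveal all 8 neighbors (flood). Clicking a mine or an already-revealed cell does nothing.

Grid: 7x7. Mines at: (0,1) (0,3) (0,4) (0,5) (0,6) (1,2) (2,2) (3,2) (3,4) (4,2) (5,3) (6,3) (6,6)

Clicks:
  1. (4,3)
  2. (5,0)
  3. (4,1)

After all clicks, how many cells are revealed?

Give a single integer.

Click 1 (4,3) count=4: revealed 1 new [(4,3)] -> total=1
Click 2 (5,0) count=0: revealed 14 new [(1,0) (1,1) (2,0) (2,1) (3,0) (3,1) (4,0) (4,1) (5,0) (5,1) (5,2) (6,0) (6,1) (6,2)] -> total=15
Click 3 (4,1) count=2: revealed 0 new [(none)] -> total=15

Answer: 15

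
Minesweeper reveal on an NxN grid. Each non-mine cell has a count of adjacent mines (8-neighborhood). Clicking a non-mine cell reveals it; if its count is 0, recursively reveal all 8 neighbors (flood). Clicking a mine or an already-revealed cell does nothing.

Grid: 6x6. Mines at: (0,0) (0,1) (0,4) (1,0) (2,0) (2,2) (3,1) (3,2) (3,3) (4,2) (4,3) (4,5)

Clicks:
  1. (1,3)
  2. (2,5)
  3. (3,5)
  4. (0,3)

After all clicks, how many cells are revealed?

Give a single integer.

Answer: 8

Derivation:
Click 1 (1,3) count=2: revealed 1 new [(1,3)] -> total=1
Click 2 (2,5) count=0: revealed 6 new [(1,4) (1,5) (2,4) (2,5) (3,4) (3,5)] -> total=7
Click 3 (3,5) count=1: revealed 0 new [(none)] -> total=7
Click 4 (0,3) count=1: revealed 1 new [(0,3)] -> total=8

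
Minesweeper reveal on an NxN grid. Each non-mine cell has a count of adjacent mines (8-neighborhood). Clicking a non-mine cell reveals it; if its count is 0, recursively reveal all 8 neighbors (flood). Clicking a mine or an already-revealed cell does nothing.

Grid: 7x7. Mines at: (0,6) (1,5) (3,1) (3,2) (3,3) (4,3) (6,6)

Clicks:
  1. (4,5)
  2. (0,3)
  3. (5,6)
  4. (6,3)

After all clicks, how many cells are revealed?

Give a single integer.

Click 1 (4,5) count=0: revealed 12 new [(2,4) (2,5) (2,6) (3,4) (3,5) (3,6) (4,4) (4,5) (4,6) (5,4) (5,5) (5,6)] -> total=12
Click 2 (0,3) count=0: revealed 14 new [(0,0) (0,1) (0,2) (0,3) (0,4) (1,0) (1,1) (1,2) (1,3) (1,4) (2,0) (2,1) (2,2) (2,3)] -> total=26
Click 3 (5,6) count=1: revealed 0 new [(none)] -> total=26
Click 4 (6,3) count=0: revealed 13 new [(4,0) (4,1) (4,2) (5,0) (5,1) (5,2) (5,3) (6,0) (6,1) (6,2) (6,3) (6,4) (6,5)] -> total=39

Answer: 39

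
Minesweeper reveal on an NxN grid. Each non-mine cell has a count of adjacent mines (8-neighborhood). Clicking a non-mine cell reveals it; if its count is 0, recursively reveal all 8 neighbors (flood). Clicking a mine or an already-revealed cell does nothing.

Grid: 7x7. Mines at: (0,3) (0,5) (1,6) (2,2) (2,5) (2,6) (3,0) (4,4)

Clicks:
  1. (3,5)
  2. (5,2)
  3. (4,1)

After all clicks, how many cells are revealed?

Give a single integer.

Answer: 25

Derivation:
Click 1 (3,5) count=3: revealed 1 new [(3,5)] -> total=1
Click 2 (5,2) count=0: revealed 24 new [(3,1) (3,2) (3,3) (3,6) (4,0) (4,1) (4,2) (4,3) (4,5) (4,6) (5,0) (5,1) (5,2) (5,3) (5,4) (5,5) (5,6) (6,0) (6,1) (6,2) (6,3) (6,4) (6,5) (6,6)] -> total=25
Click 3 (4,1) count=1: revealed 0 new [(none)] -> total=25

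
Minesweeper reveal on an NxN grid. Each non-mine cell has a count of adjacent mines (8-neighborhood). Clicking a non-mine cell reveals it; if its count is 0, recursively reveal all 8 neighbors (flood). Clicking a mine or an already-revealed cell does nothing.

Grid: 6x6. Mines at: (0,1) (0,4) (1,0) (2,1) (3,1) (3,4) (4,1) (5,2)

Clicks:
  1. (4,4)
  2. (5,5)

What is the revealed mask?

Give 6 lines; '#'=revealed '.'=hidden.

Click 1 (4,4) count=1: revealed 1 new [(4,4)] -> total=1
Click 2 (5,5) count=0: revealed 5 new [(4,3) (4,5) (5,3) (5,4) (5,5)] -> total=6

Answer: ......
......
......
......
...###
...###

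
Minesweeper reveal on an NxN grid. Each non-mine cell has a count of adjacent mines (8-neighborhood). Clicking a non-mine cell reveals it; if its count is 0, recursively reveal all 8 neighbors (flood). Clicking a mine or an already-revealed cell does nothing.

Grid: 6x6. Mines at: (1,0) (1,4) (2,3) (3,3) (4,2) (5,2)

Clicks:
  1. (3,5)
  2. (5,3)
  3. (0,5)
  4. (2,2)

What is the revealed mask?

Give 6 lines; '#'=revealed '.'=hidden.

Answer: .....#
......
..#.##
....##
...###
...###

Derivation:
Click 1 (3,5) count=0: revealed 10 new [(2,4) (2,5) (3,4) (3,5) (4,3) (4,4) (4,5) (5,3) (5,4) (5,5)] -> total=10
Click 2 (5,3) count=2: revealed 0 new [(none)] -> total=10
Click 3 (0,5) count=1: revealed 1 new [(0,5)] -> total=11
Click 4 (2,2) count=2: revealed 1 new [(2,2)] -> total=12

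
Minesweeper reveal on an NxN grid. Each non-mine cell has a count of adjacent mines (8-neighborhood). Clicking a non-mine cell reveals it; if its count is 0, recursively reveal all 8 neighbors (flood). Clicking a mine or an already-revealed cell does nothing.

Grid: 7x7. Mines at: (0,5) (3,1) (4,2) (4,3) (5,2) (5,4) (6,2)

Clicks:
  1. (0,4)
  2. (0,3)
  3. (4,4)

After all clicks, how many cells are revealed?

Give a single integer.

Answer: 31

Derivation:
Click 1 (0,4) count=1: revealed 1 new [(0,4)] -> total=1
Click 2 (0,3) count=0: revealed 30 new [(0,0) (0,1) (0,2) (0,3) (1,0) (1,1) (1,2) (1,3) (1,4) (1,5) (1,6) (2,0) (2,1) (2,2) (2,3) (2,4) (2,5) (2,6) (3,2) (3,3) (3,4) (3,5) (3,6) (4,4) (4,5) (4,6) (5,5) (5,6) (6,5) (6,6)] -> total=31
Click 3 (4,4) count=2: revealed 0 new [(none)] -> total=31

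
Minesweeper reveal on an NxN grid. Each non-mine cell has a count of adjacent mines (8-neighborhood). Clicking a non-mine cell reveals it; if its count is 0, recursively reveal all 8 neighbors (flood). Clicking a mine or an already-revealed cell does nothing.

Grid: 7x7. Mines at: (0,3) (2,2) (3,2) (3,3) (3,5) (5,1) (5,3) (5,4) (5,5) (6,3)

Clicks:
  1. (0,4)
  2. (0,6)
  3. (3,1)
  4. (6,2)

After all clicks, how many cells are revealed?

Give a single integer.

Answer: 11

Derivation:
Click 1 (0,4) count=1: revealed 1 new [(0,4)] -> total=1
Click 2 (0,6) count=0: revealed 8 new [(0,5) (0,6) (1,4) (1,5) (1,6) (2,4) (2,5) (2,6)] -> total=9
Click 3 (3,1) count=2: revealed 1 new [(3,1)] -> total=10
Click 4 (6,2) count=3: revealed 1 new [(6,2)] -> total=11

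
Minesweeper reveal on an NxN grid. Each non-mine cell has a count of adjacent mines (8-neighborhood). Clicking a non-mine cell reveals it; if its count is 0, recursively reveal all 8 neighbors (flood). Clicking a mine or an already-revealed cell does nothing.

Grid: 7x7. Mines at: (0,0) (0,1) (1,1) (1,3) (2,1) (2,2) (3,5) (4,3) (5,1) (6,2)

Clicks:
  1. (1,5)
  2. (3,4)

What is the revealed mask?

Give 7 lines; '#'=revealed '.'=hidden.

Answer: ....###
....###
....###
....#..
.......
.......
.......

Derivation:
Click 1 (1,5) count=0: revealed 9 new [(0,4) (0,5) (0,6) (1,4) (1,5) (1,6) (2,4) (2,5) (2,6)] -> total=9
Click 2 (3,4) count=2: revealed 1 new [(3,4)] -> total=10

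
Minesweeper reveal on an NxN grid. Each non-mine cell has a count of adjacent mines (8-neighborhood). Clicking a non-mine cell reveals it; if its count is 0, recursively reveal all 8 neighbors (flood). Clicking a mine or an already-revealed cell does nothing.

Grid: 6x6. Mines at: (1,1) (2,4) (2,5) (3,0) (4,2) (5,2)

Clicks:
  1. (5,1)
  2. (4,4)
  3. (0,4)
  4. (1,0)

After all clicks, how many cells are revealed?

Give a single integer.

Click 1 (5,1) count=2: revealed 1 new [(5,1)] -> total=1
Click 2 (4,4) count=0: revealed 9 new [(3,3) (3,4) (3,5) (4,3) (4,4) (4,5) (5,3) (5,4) (5,5)] -> total=10
Click 3 (0,4) count=0: revealed 8 new [(0,2) (0,3) (0,4) (0,5) (1,2) (1,3) (1,4) (1,5)] -> total=18
Click 4 (1,0) count=1: revealed 1 new [(1,0)] -> total=19

Answer: 19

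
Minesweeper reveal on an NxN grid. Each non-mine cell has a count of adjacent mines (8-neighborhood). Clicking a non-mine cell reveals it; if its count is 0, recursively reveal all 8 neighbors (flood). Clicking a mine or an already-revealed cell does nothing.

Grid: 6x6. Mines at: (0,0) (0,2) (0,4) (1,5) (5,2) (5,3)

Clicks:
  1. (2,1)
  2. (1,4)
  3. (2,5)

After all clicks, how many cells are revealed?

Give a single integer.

Click 1 (2,1) count=0: revealed 27 new [(1,0) (1,1) (1,2) (1,3) (1,4) (2,0) (2,1) (2,2) (2,3) (2,4) (2,5) (3,0) (3,1) (3,2) (3,3) (3,4) (3,5) (4,0) (4,1) (4,2) (4,3) (4,4) (4,5) (5,0) (5,1) (5,4) (5,5)] -> total=27
Click 2 (1,4) count=2: revealed 0 new [(none)] -> total=27
Click 3 (2,5) count=1: revealed 0 new [(none)] -> total=27

Answer: 27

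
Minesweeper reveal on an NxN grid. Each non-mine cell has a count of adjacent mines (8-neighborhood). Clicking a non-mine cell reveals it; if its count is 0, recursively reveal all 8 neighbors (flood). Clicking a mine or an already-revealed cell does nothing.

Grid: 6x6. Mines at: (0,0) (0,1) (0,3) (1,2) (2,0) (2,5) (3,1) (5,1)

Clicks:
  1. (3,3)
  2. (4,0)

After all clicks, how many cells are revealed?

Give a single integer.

Click 1 (3,3) count=0: revealed 15 new [(2,2) (2,3) (2,4) (3,2) (3,3) (3,4) (3,5) (4,2) (4,3) (4,4) (4,5) (5,2) (5,3) (5,4) (5,5)] -> total=15
Click 2 (4,0) count=2: revealed 1 new [(4,0)] -> total=16

Answer: 16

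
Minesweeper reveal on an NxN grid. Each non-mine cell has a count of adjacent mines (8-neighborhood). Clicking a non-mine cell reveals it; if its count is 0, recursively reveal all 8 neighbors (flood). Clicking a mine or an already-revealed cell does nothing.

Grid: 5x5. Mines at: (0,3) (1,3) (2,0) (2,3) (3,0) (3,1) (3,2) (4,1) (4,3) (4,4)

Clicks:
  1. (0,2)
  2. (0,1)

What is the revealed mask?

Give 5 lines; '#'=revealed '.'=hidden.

Click 1 (0,2) count=2: revealed 1 new [(0,2)] -> total=1
Click 2 (0,1) count=0: revealed 5 new [(0,0) (0,1) (1,0) (1,1) (1,2)] -> total=6

Answer: ###..
###..
.....
.....
.....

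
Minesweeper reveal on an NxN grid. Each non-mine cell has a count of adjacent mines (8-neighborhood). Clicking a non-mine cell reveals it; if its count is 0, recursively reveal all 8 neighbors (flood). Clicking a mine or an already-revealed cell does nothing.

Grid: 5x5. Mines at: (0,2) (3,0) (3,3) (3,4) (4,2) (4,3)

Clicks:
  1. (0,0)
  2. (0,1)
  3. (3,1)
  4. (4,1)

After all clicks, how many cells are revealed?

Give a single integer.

Click 1 (0,0) count=0: revealed 6 new [(0,0) (0,1) (1,0) (1,1) (2,0) (2,1)] -> total=6
Click 2 (0,1) count=1: revealed 0 new [(none)] -> total=6
Click 3 (3,1) count=2: revealed 1 new [(3,1)] -> total=7
Click 4 (4,1) count=2: revealed 1 new [(4,1)] -> total=8

Answer: 8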